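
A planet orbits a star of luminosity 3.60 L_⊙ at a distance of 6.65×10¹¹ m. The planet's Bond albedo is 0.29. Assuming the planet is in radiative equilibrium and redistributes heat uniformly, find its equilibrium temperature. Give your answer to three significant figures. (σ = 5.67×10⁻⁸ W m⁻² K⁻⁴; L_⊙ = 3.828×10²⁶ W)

L = 3.60 × 3.828×10²⁶ = 1.38×10²⁷ W.
Flux: S = L/(4πd²) = 1.38×10²⁷/(4π×(6.65×10¹¹)²) = 248 W m⁻².
Energy balance: absorbed = emitted ⇒ πR²·S(1−A) = 4πR²·σT_eq⁴, so T_eq⁴ = S(1−A)/(4σ).
T_eq = [248 × 0.71 / (4 × 5.67×10⁻⁸)]^(1/4) = (7.76×10⁸)^(1/4) = 167 K.

T_eq ≈ 167 K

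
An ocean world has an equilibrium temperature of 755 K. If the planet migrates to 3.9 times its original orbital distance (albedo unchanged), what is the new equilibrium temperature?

T_eq ∝ L^(1/4) · d^(−1/2).
T′ = 755 / 3.9^(1/2) = 382 K.

T_eq ≈ 382 K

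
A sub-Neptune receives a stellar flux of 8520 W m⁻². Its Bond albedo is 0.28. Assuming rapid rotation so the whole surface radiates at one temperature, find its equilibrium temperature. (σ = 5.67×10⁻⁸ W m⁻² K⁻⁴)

Energy balance: absorbed = emitted ⇒ πR²·S(1−A) = 4πR²·σT_eq⁴, so T_eq⁴ = S(1−A)/(4σ).
T_eq = [8520 × 0.72 / (4 × 5.67×10⁻⁸)]^(1/4) = (2.70×10¹⁰)^(1/4) = 406 K.

T_eq ≈ 406 K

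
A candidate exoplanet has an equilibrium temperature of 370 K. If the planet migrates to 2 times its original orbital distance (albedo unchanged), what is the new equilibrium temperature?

T_eq ≈ 262 K

T_eq ∝ L^(1/4) · d^(−1/2).
T′ = 370 / 2^(1/2) = 262 K.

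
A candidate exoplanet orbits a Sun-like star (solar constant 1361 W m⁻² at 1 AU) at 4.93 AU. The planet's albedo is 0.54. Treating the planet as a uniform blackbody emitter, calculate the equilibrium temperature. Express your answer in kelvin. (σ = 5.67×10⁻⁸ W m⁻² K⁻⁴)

Flux at 4.93 AU: S = 1361/4.93² = 56.0 W m⁻².
Energy balance: absorbed = emitted ⇒ πR²·S(1−A) = 4πR²·σT_eq⁴, so T_eq⁴ = S(1−A)/(4σ).
T_eq = [56.0 × 0.46 / (4 × 5.67×10⁻⁸)]^(1/4) = (1.14×10⁸)^(1/4) = 103 K.

T_eq ≈ 103 K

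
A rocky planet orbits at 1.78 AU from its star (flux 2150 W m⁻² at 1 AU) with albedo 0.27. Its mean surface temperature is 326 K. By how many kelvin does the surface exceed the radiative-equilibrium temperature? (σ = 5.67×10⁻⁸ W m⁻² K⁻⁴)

S = 2150/1.78² = 678.6 W m⁻².
T_eq = [S(1−A)/(4σ)]^(1/4) = [678.6×0.73/(4×5.67×10⁻⁸)]^(1/4) = 216.2 K.
ΔT = T_surf − T_eq = 326 − 216.2.

ΔT ≈ 109.8 K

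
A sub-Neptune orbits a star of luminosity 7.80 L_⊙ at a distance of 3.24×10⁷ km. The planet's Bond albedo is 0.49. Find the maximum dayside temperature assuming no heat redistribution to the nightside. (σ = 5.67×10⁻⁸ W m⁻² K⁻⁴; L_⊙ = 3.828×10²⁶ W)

T_ss ≈ 1190 K

d = 3.24×10⁷ km = 3.24×10¹⁰ m.
L = 7.80 × 3.828×10²⁶ = 2.99×10²⁷ W.
Flux: S = L/(4πd²) = 2.99×10²⁷/(4π×(3.24×10¹⁰)²) = 2.26×10⁵ W m⁻².
With no redistribution each surface element balances locally: S(1−A) = σT⁴.
T = [2.26×10⁵ × 0.51 / 5.67×10⁻⁸]^(1/4) = (2.04×10¹²)^(1/4) = 1190 K.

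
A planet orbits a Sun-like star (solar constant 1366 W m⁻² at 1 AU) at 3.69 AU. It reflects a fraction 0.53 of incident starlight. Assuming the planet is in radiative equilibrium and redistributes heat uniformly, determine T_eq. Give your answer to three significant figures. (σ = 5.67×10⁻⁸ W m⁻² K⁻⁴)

Flux at 3.69 AU: S = 1366/3.69² = 100 W m⁻².
Energy balance: absorbed = emitted ⇒ πR²·S(1−A) = 4πR²·σT_eq⁴, so T_eq⁴ = S(1−A)/(4σ).
T_eq = [100 × 0.47 / (4 × 5.67×10⁻⁸)]^(1/4) = (2.08×10⁸)^(1/4) = 120 K.

T_eq ≈ 120 K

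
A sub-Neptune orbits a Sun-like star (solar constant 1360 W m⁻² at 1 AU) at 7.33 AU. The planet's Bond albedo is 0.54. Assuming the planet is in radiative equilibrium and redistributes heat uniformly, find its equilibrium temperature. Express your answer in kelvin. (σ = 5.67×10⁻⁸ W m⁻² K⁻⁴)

T_eq ≈ 84.6 K

Flux at 7.33 AU: S = 1360/7.33² = 25.3 W m⁻².
Energy balance: absorbed = emitted ⇒ πR²·S(1−A) = 4πR²·σT_eq⁴, so T_eq⁴ = S(1−A)/(4σ).
T_eq = [25.3 × 0.46 / (4 × 5.67×10⁻⁸)]^(1/4) = (5.13×10⁷)^(1/4) = 84.6 K.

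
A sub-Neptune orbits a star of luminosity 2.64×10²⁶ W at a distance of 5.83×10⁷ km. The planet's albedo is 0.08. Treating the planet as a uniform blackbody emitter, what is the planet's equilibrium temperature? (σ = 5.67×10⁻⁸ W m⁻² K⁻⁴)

T_eq ≈ 398 K

d = 5.83×10⁷ km = 5.83×10¹⁰ m.
Flux: S = L/(4πd²) = 2.64×10²⁶/(4π×(5.83×10¹⁰)²) = 6180 W m⁻².
Energy balance: absorbed = emitted ⇒ πR²·S(1−A) = 4πR²·σT_eq⁴, so T_eq⁴ = S(1−A)/(4σ).
T_eq = [6180 × 0.92 / (4 × 5.67×10⁻⁸)]^(1/4) = (2.51×10¹⁰)^(1/4) = 398 K.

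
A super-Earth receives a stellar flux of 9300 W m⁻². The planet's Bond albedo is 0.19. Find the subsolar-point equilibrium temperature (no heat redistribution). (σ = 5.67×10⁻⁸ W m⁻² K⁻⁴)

At the subsolar point the surface absorbs S(1−A) and emits σT⁴ per unit area — no factor of 4, since only the local patch is in balance.
T = [9300 × 0.81 / 5.67×10⁻⁸]^(1/4) = (1.33×10¹¹)^(1/4) = 604 K.

T_ss ≈ 604 K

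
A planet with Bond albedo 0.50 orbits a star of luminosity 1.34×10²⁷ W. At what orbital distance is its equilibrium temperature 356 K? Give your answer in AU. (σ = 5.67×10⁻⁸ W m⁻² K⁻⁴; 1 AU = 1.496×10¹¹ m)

From T_eq⁴ = L(1−A)/(16πσd²): d = √[L(1−A)/(16πσT_eq⁴)].
d = √[1.34×10²⁷ × 0.50 / (16π × 5.67×10⁻⁸ × (356)⁴)] = 1.21×10¹¹ m = 0.809 AU.

d ≈ 0.809 AU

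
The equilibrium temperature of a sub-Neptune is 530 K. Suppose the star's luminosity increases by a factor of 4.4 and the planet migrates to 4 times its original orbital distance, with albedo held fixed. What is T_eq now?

T_eq ≈ 384 K

T_eq ∝ L^(1/4) · d^(−1/2).
T′ = 530 × 4.4^(1/4) / 4^(1/2) = 384 K.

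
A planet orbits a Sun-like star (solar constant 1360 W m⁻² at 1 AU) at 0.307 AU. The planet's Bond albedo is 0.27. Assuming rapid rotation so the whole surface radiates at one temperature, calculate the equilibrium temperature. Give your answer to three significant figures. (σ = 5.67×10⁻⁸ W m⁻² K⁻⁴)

Flux at 0.307 AU: S = 1360/0.307² = 1.44×10⁴ W m⁻².
Energy balance: absorbed = emitted ⇒ πR²·S(1−A) = 4πR²·σT_eq⁴, so T_eq⁴ = S(1−A)/(4σ).
T_eq = [1.44×10⁴ × 0.73 / (4 × 5.67×10⁻⁸)]^(1/4) = (4.64×10¹⁰)^(1/4) = 464 K.

T_eq ≈ 464 K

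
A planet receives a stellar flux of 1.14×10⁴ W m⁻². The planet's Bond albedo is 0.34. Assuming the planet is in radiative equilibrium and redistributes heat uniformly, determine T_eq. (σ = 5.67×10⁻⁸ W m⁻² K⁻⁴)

T_eq ≈ 427 K

Energy balance: absorbed = emitted ⇒ πR²·S(1−A) = 4πR²·σT_eq⁴, so T_eq⁴ = S(1−A)/(4σ).
T_eq = [1.14×10⁴ × 0.66 / (4 × 5.67×10⁻⁸)]^(1/4) = (3.32×10¹⁰)^(1/4) = 427 K.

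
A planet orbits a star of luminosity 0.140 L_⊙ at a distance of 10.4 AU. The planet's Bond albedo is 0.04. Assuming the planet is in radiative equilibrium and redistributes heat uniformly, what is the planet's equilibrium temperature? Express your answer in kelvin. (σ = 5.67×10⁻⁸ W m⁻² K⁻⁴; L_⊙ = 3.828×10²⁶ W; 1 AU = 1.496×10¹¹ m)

T_eq ≈ 52.3 K

d = 10.4 AU = 1.56×10¹² m.
L = 0.140 × 3.828×10²⁶ = 5.36×10²⁵ W.
Flux: S = L/(4πd²) = 5.36×10²⁵/(4π×(1.56×10¹²)²) = 1.76 W m⁻².
Energy balance: absorbed = emitted ⇒ πR²·S(1−A) = 4πR²·σT_eq⁴, so T_eq⁴ = S(1−A)/(4σ).
T_eq = [1.76 × 0.96 / (4 × 5.67×10⁻⁸)]^(1/4) = (7.46×10⁶)^(1/4) = 52.3 K.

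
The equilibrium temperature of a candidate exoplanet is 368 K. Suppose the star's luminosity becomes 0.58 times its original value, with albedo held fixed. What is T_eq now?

T_eq ∝ L^(1/4) · d^(−1/2).
T′ = 368 × 0.58^(1/4) = 321 K.

T_eq ≈ 321 K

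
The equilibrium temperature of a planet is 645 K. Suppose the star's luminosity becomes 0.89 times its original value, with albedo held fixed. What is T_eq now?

T_eq ∝ L^(1/4) · d^(−1/2).
T′ = 645 × 0.89^(1/4) = 626 K.

T_eq ≈ 626 K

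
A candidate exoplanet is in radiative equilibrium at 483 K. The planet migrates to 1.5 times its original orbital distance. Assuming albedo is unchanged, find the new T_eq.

T_eq ∝ L^(1/4) · d^(−1/2).
T′ = 483 / 1.5^(1/2) = 394 K.

T_eq ≈ 394 K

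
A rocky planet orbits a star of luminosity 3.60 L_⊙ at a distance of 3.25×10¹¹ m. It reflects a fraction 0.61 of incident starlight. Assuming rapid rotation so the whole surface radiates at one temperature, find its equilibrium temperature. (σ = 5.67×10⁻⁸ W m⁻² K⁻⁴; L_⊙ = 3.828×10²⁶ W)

T_eq ≈ 206 K

L = 3.60 × 3.828×10²⁶ = 1.38×10²⁷ W.
Flux: S = L/(4πd²) = 1.38×10²⁷/(4π×(3.25×10¹¹)²) = 1040 W m⁻².
Energy balance: absorbed = emitted ⇒ πR²·S(1−A) = 4πR²·σT_eq⁴, so T_eq⁴ = S(1−A)/(4σ).
T_eq = [1040 × 0.39 / (4 × 5.67×10⁻⁸)]^(1/4) = (1.79×10⁹)^(1/4) = 206 K.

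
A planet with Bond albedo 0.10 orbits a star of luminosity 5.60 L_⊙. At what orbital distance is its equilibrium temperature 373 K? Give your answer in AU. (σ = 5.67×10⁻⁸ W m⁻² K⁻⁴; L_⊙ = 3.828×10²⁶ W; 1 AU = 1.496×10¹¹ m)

L = 5.60 × 3.828×10²⁶ = 2.14×10²⁷ W.
From T_eq⁴ = L(1−A)/(16πσd²): d = √[L(1−A)/(16πσT_eq⁴)].
d = √[2.14×10²⁷ × 0.90 / (16π × 5.67×10⁻⁸ × (373)⁴)] = 1.87×10¹¹ m = 1.25 AU.

d ≈ 1.25 AU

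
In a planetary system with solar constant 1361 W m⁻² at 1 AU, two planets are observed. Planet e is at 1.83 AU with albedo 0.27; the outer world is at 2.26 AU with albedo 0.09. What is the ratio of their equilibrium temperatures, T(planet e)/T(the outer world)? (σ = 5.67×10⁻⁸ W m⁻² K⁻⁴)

T₁/T₂ ≈ 1.052

T_eq = [S₀(1−A)/(4σd²)]^(1/4), so T ∝ (1−A)^(1/4) / √d.
T₁ = [1361×0.73/(4×5.67×10⁻⁸×1.83²)]^(1/4) = 190.18 K.
T₂ = [1361×0.91/(4×5.67×10⁻⁸×2.26²)]^(1/4) = 180.83 K.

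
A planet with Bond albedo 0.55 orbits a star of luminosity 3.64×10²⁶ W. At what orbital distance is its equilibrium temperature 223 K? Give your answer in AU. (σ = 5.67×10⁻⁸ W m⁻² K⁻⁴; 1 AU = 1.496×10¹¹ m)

From T_eq⁴ = L(1−A)/(16πσd²): d = √[L(1−A)/(16πσT_eq⁴)].
d = √[3.64×10²⁶ × 0.45 / (16π × 5.67×10⁻⁸ × (223)⁴)] = 1.52×10¹¹ m = 1.02 AU.

d ≈ 1.02 AU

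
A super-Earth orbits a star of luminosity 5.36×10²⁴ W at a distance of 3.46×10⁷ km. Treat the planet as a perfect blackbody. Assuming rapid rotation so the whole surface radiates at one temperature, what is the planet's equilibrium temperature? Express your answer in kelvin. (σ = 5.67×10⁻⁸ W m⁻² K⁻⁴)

T_eq ≈ 199 K

d = 3.46×10⁷ km = 3.46×10¹⁰ m.
Flux: S = L/(4πd²) = 5.36×10²⁴/(4π×(3.46×10¹⁰)²) = 356 W m⁻².
Energy balance: absorbed = emitted ⇒ πR²·S(1−A) = 4πR²·σT_eq⁴, so T_eq⁴ = S(1−A)/(4σ).
T_eq = [356 × 1.00 / (4 × 5.67×10⁻⁸)]^(1/4) = (1.57×10⁹)^(1/4) = 199 K.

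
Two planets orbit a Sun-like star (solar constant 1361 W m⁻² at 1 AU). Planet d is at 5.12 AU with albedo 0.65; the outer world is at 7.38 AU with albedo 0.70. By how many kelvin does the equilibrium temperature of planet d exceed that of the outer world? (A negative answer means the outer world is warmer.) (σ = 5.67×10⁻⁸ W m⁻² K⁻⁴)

T_eq = [S₀(1−A)/(4σd²)]^(1/4), so T ∝ (1−A)^(1/4) / √d.
T₁ = [1361×0.35/(4×5.67×10⁻⁸×5.12²)]^(1/4) = 94.61 K.
T₂ = [1361×0.30/(4×5.67×10⁻⁸×7.38²)]^(1/4) = 75.82 K.

ΔT ≈ 18.8 K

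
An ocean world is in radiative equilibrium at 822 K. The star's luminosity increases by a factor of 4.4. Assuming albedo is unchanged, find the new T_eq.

T_eq ∝ L^(1/4) · d^(−1/2).
T′ = 822 × 4.4^(1/4) = 1190 K.

T_eq ≈ 1190 K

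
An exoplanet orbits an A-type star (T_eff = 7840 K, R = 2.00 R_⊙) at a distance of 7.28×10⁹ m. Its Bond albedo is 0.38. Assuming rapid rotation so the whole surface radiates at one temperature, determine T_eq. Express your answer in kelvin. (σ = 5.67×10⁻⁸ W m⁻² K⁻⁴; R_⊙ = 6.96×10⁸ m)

T_eq ≈ 2150 K

R_⋆ = 2.00 × 6.96×10⁸ = 1.39×10⁹ m.
L = 4πR_⋆²σT_⋆⁴ = 4π(1.39×10⁹)² × 5.67×10⁻⁸ × (7840)⁴ = 5.22×10²⁷ W.
S = L/(4πd²) = 7.83×10⁶ W m⁻².
Energy balance: absorbed = emitted ⇒ πR²·S(1−A) = 4πR²·σT_eq⁴, so T_eq⁴ = S(1−A)/(4σ).
T_eq = [7.83×10⁶ × 0.62 / (4 × 5.67×10⁻⁸)]^(1/4) = (2.14×10¹³)^(1/4) = 2150 K.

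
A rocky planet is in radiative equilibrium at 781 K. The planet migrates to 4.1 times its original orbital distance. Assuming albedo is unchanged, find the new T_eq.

T_eq ≈ 386 K

T_eq ∝ L^(1/4) · d^(−1/2).
T′ = 781 / 4.1^(1/2) = 386 K.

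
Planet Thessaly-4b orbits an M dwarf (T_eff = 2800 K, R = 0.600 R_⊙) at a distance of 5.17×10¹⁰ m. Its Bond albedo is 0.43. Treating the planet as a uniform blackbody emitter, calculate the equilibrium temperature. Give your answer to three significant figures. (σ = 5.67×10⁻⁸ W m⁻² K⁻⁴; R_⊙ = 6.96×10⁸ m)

R_⋆ = 0.600 × 6.96×10⁸ = 4.18×10⁸ m.
L = 4πR_⋆²σT_⋆⁴ = 4π(4.18×10⁸)² × 5.67×10⁻⁸ × (2800)⁴ = 7.64×10²⁴ W.
S = L/(4πd²) = 227 W m⁻².
Energy balance: absorbed = emitted ⇒ πR²·S(1−A) = 4πR²·σT_eq⁴, so T_eq⁴ = S(1−A)/(4σ).
T_eq = [227 × 0.57 / (4 × 5.67×10⁻⁸)]^(1/4) = (5.71×10⁸)^(1/4) = 155 K.

T_eq ≈ 155 K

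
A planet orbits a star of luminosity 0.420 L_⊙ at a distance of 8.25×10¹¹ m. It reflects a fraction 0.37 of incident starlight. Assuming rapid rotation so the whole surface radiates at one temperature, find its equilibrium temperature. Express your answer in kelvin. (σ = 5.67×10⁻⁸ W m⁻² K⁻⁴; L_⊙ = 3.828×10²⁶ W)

T_eq ≈ 85.0 K

L = 0.420 × 3.828×10²⁶ = 1.61×10²⁶ W.
Flux: S = L/(4πd²) = 1.61×10²⁶/(4π×(8.25×10¹¹)²) = 18.8 W m⁻².
Energy balance: absorbed = emitted ⇒ πR²·S(1−A) = 4πR²·σT_eq⁴, so T_eq⁴ = S(1−A)/(4σ).
T_eq = [18.8 × 0.63 / (4 × 5.67×10⁻⁸)]^(1/4) = (5.22×10⁷)^(1/4) = 85.0 K.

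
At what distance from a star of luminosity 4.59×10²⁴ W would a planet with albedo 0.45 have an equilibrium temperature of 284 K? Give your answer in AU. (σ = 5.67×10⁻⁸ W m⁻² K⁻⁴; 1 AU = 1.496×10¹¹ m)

d ≈ 0.0780 AU

From T_eq⁴ = L(1−A)/(16πσd²): d = √[L(1−A)/(16πσT_eq⁴)].
d = √[4.59×10²⁴ × 0.55 / (16π × 5.67×10⁻⁸ × (284)⁴)] = 1.17×10¹⁰ m = 0.0780 AU.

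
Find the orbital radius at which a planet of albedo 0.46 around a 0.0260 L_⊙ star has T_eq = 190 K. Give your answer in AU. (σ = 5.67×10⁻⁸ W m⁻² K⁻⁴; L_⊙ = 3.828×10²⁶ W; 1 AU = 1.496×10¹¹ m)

d ≈ 0.254 AU

L = 0.0260 × 3.828×10²⁶ = 9.95×10²⁴ W.
From T_eq⁴ = L(1−A)/(16πσd²): d = √[L(1−A)/(16πσT_eq⁴)].
d = √[9.95×10²⁴ × 0.54 / (16π × 5.67×10⁻⁸ × (190)⁴)] = 3.80×10¹⁰ m = 0.254 AU.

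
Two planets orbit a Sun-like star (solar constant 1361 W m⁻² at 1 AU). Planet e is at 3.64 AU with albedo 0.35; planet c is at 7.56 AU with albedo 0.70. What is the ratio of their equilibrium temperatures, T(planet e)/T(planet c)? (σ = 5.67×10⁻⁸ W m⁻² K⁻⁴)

T_eq = [S₀(1−A)/(4σd²)]^(1/4), so T ∝ (1−A)^(1/4) / √d.
T₁ = [1361×0.65/(4×5.67×10⁻⁸×3.64²)]^(1/4) = 130.99 K.
T₂ = [1361×0.30/(4×5.67×10⁻⁸×7.56²)]^(1/4) = 74.92 K.

T₁/T₂ ≈ 1.748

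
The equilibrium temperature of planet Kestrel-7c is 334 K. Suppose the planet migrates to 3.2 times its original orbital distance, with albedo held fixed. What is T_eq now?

T_eq ≈ 187 K

T_eq ∝ L^(1/4) · d^(−1/2).
T′ = 334 / 3.2^(1/2) = 187 K.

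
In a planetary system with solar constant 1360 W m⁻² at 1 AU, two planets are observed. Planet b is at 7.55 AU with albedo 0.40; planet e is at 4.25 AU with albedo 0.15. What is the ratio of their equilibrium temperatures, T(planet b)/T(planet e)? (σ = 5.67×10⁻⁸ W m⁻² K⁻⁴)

T_eq = [S₀(1−A)/(4σd²)]^(1/4), so T ∝ (1−A)^(1/4) / √d.
T₁ = [1360×0.60/(4×5.67×10⁻⁸×7.55²)]^(1/4) = 89.13 K.
T₂ = [1360×0.85/(4×5.67×10⁻⁸×4.25²)]^(1/4) = 129.61 K.

T₁/T₂ ≈ 0.688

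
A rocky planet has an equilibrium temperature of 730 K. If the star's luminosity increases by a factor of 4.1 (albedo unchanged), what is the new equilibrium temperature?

T_eq ∝ L^(1/4) · d^(−1/2).
T′ = 730 × 4.1^(1/4) = 1040 K.

T_eq ≈ 1040 K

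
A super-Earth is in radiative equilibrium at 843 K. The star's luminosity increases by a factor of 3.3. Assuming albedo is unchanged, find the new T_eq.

T_eq ≈ 1140 K

T_eq ∝ L^(1/4) · d^(−1/2).
T′ = 843 × 3.3^(1/4) = 1140 K.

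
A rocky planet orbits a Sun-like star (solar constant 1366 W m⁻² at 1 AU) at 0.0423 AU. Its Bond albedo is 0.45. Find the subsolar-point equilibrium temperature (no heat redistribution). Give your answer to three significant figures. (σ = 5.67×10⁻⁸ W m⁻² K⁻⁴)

Flux at 0.0423 AU: S = 1366/0.0423² = 7.63×10⁵ W m⁻².
At the subsolar point the surface absorbs S(1−A) and emits σT⁴ per unit area — no factor of 4, since only the local patch is in balance.
T = [7.63×10⁵ × 0.55 / 5.67×10⁻⁸]^(1/4) = (7.41×10¹²)^(1/4) = 1650 K.

T_ss ≈ 1650 K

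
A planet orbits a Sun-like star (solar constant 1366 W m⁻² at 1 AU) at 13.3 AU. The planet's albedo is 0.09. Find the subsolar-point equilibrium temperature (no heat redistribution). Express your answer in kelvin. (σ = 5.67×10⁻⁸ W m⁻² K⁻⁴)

T_ss ≈ 106 K

Flux at 13.3 AU: S = 1366/13.3² = 7.72 W m⁻².
At the subsolar point the surface absorbs S(1−A) and emits σT⁴ per unit area — no factor of 4, since only the local patch is in balance.
T = [7.72 × 0.91 / 5.67×10⁻⁸]^(1/4) = (1.24×10⁸)^(1/4) = 106 K.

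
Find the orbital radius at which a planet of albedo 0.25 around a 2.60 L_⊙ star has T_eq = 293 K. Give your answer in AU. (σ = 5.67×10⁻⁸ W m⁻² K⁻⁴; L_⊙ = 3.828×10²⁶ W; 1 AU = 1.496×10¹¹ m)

L = 2.60 × 3.828×10²⁶ = 9.95×10²⁶ W.
From T_eq⁴ = L(1−A)/(16πσd²): d = √[L(1−A)/(16πσT_eq⁴)].
d = √[9.95×10²⁶ × 0.75 / (16π × 5.67×10⁻⁸ × (293)⁴)] = 1.89×10¹¹ m = 1.26 AU.

d ≈ 1.26 AU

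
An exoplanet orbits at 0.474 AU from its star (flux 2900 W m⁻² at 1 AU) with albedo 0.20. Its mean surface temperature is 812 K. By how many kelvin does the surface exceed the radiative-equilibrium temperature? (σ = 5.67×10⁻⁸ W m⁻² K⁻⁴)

ΔT ≈ 350.1 K

S = 2900/0.474² = 1.291×10⁴ W m⁻².
T_eq = [S(1−A)/(4σ)]^(1/4) = [1.291×10⁴×0.80/(4×5.67×10⁻⁸)]^(1/4) = 461.9 K.
ΔT = T_surf − T_eq = 812 − 461.9.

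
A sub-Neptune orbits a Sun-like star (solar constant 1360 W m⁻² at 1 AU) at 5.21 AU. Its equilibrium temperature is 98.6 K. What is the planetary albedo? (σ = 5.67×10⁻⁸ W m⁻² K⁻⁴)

A ≈ 0.57

Flux at 5.21 AU: S = 1360/5.21² = 50.1 W m⁻².
From T_eq⁴ = S(1−A)/(4σ): 1−A = 4σT_eq⁴/S.
1−A = 4 × 5.67×10⁻⁸ × (98.6)⁴ / 50.1 = 0.428.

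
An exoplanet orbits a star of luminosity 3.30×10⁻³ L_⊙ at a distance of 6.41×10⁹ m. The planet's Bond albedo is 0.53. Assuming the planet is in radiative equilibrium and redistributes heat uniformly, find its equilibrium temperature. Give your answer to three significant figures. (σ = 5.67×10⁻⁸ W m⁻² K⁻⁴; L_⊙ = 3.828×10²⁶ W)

L = 3.30×10⁻³ × 3.828×10²⁶ = 1.26×10²⁴ W.
Flux: S = L/(4πd²) = 1.26×10²⁴/(4π×(6.41×10⁹)²) = 2450 W m⁻².
Energy balance: absorbed = emitted ⇒ πR²·S(1−A) = 4πR²·σT_eq⁴, so T_eq⁴ = S(1−A)/(4σ).
T_eq = [2450 × 0.47 / (4 × 5.67×10⁻⁸)]^(1/4) = (5.07×10⁹)^(1/4) = 267 K.

T_eq ≈ 267 K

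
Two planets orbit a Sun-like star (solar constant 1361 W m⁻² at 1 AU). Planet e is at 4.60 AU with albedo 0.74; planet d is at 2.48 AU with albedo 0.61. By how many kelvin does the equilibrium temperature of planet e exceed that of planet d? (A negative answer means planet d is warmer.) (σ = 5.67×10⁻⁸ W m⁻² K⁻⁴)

T_eq = [S₀(1−A)/(4σd²)]^(1/4), so T ∝ (1−A)^(1/4) / √d.
T₁ = [1361×0.26/(4×5.67×10⁻⁸×4.60²)]^(1/4) = 92.67 K.
T₂ = [1361×0.39/(4×5.67×10⁻⁸×2.48²)]^(1/4) = 139.67 K.

ΔT ≈ -47.0 K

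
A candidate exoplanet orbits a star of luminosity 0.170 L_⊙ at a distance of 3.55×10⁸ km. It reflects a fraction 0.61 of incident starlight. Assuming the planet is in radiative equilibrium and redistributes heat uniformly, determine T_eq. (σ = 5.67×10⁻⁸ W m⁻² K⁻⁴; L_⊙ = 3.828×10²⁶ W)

T_eq ≈ 91.7 K

d = 3.55×10⁸ km = 3.55×10¹¹ m.
L = 0.170 × 3.828×10²⁶ = 6.51×10²⁵ W.
Flux: S = L/(4πd²) = 6.51×10²⁵/(4π×(3.55×10¹¹)²) = 41.1 W m⁻².
Energy balance: absorbed = emitted ⇒ πR²·S(1−A) = 4πR²·σT_eq⁴, so T_eq⁴ = S(1−A)/(4σ).
T_eq = [41.1 × 0.39 / (4 × 5.67×10⁻⁸)]^(1/4) = (7.07×10⁷)^(1/4) = 91.7 K.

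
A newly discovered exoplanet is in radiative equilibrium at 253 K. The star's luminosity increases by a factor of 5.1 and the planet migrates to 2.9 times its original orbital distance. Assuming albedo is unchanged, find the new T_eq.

T_eq ≈ 223 K

T_eq ∝ L^(1/4) · d^(−1/2).
T′ = 253 × 5.1^(1/4) / 2.9^(1/2) = 223 K.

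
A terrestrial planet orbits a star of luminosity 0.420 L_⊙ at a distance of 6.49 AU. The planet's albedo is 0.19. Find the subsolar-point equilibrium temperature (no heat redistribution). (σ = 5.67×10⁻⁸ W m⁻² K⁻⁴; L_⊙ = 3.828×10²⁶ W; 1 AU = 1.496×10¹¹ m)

T_ss ≈ 118 K

d = 6.49 AU = 9.71×10¹¹ m.
L = 0.420 × 3.828×10²⁶ = 1.61×10²⁶ W.
Flux: S = L/(4πd²) = 1.61×10²⁶/(4π×(9.71×10¹¹)²) = 13.6 W m⁻².
At the subsolar point the surface absorbs S(1−A) and emits σT⁴ per unit area — no factor of 4, since only the local patch is in balance.
T = [13.6 × 0.81 / 5.67×10⁻⁸]^(1/4) = (1.94×10⁸)^(1/4) = 118 K.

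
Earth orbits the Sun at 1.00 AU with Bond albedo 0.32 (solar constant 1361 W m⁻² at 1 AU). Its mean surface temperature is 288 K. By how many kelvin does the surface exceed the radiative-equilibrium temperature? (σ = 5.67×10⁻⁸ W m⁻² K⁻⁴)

ΔT ≈ 35.3 K

S = 1361/1.00² = 1361 W m⁻².
T_eq = [S(1−A)/(4σ)]^(1/4) = [1361×0.68/(4×5.67×10⁻⁸)]^(1/4) = 252.7 K.
ΔT = T_surf − T_eq = 288 − 252.7.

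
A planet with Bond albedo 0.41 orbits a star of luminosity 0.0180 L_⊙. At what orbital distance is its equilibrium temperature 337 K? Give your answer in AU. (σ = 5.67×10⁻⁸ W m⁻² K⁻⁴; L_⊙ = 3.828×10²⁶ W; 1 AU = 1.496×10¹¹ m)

d ≈ 0.0703 AU

L = 0.0180 × 3.828×10²⁶ = 6.89×10²⁴ W.
From T_eq⁴ = L(1−A)/(16πσd²): d = √[L(1−A)/(16πσT_eq⁴)].
d = √[6.89×10²⁴ × 0.59 / (16π × 5.67×10⁻⁸ × (337)⁴)] = 1.05×10¹⁰ m = 0.0703 AU.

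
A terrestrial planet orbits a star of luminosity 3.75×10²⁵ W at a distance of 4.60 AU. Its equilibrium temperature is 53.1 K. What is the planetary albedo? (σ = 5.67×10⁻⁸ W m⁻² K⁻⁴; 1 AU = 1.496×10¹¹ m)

d = 4.60 AU = 6.88×10¹¹ m.
Flux: S = L/(4πd²) = 3.75×10²⁵/(4π×(6.88×10¹¹)²) = 6.30 W m⁻².
From T_eq⁴ = S(1−A)/(4σ): 1−A = 4σT_eq⁴/S.
1−A = 4 × 5.67×10⁻⁸ × (53.1)⁴ / 6.30 = 0.286.

A ≈ 0.71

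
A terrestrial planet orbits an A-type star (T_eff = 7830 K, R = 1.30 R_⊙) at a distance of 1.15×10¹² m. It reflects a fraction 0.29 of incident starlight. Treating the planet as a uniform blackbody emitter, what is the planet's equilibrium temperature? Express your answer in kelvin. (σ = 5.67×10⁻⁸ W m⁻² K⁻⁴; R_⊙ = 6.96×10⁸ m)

R_⋆ = 1.30 × 6.96×10⁸ = 9.05×10⁸ m.
L = 4πR_⋆²σT_⋆⁴ = 4π(9.05×10⁸)² × 5.67×10⁻⁸ × (7830)⁴ = 2.19×10²⁷ W.
S = L/(4πd²) = 132 W m⁻².
Energy balance: absorbed = emitted ⇒ πR²·S(1−A) = 4πR²·σT_eq⁴, so T_eq⁴ = S(1−A)/(4σ).
T_eq = [132 × 0.71 / (4 × 5.67×10⁻⁸)]^(1/4) = (4.13×10⁸)^(1/4) = 143 K.

T_eq ≈ 143 K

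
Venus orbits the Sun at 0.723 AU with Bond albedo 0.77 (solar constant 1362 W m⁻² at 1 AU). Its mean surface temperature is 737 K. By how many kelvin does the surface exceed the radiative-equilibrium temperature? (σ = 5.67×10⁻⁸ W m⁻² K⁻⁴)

ΔT ≈ 510.3 K

S = 1362/0.723² = 2606 W m⁻².
T_eq = [S(1−A)/(4σ)]^(1/4) = [2606×0.23/(4×5.67×10⁻⁸)]^(1/4) = 226.7 K.
ΔT = T_surf − T_eq = 737 − 226.7.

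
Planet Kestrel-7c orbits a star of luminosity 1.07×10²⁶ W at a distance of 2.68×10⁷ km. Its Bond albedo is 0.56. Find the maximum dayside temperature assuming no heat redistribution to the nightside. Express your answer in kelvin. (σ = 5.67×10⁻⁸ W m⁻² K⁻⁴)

T_ss ≈ 551 K

d = 2.68×10⁷ km = 2.68×10¹⁰ m.
Flux: S = L/(4πd²) = 1.07×10²⁶/(4π×(2.68×10¹⁰)²) = 1.19×10⁴ W m⁻².
With no redistribution each surface element balances locally: S(1−A) = σT⁴.
T = [1.19×10⁴ × 0.44 / 5.67×10⁻⁸]^(1/4) = (9.20×10¹⁰)^(1/4) = 551 K.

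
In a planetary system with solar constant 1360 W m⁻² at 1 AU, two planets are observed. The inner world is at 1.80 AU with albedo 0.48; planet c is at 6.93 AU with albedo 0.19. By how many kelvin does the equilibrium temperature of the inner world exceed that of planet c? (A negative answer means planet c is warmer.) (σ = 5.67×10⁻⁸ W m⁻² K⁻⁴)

T_eq = [S₀(1−A)/(4σd²)]^(1/4), so T ∝ (1−A)^(1/4) / √d.
T₁ = [1360×0.52/(4×5.67×10⁻⁸×1.80²)]^(1/4) = 176.13 K.
T₂ = [1360×0.81/(4×5.67×10⁻⁸×6.93²)]^(1/4) = 100.28 K.

ΔT ≈ 75.8 K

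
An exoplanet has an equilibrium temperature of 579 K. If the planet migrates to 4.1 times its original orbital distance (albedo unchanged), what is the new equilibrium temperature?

T_eq ∝ L^(1/4) · d^(−1/2).
T′ = 579 / 4.1^(1/2) = 286 K.

T_eq ≈ 286 K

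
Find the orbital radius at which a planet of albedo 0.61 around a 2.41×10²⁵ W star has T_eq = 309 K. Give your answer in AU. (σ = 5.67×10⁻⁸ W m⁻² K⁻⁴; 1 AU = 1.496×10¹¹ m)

From T_eq⁴ = L(1−A)/(16πσd²): d = √[L(1−A)/(16πσT_eq⁴)].
d = √[2.41×10²⁵ × 0.39 / (16π × 5.67×10⁻⁸ × (309)⁴)] = 1.90×10¹⁰ m = 0.127 AU.

d ≈ 0.127 AU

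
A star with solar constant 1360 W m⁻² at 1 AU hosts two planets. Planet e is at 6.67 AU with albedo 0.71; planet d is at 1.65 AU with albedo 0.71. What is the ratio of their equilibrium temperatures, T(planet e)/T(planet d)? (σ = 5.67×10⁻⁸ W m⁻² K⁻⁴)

T₁/T₂ ≈ 0.497

T_eq = [S₀(1−A)/(4σd²)]^(1/4), so T ∝ (1−A)^(1/4) / √d.
T₁ = [1360×0.29/(4×5.67×10⁻⁸×6.67²)]^(1/4) = 79.07 K.
T₂ = [1360×0.29/(4×5.67×10⁻⁸×1.65²)]^(1/4) = 158.98 K.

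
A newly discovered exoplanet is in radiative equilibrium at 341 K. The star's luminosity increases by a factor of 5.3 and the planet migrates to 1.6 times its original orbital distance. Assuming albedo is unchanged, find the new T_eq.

T_eq ≈ 409 K

T_eq ∝ L^(1/4) · d^(−1/2).
T′ = 341 × 5.3^(1/4) / 1.6^(1/2) = 409 K.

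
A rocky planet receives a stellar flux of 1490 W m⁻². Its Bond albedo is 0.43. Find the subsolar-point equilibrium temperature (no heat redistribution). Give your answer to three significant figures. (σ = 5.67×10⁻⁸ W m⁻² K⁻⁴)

At the subsolar point the surface absorbs S(1−A) and emits σT⁴ per unit area — no factor of 4, since only the local patch is in balance.
T = [1490 × 0.57 / 5.67×10⁻⁸]^(1/4) = (1.50×10¹⁰)^(1/4) = 350 K.

T_ss ≈ 350 K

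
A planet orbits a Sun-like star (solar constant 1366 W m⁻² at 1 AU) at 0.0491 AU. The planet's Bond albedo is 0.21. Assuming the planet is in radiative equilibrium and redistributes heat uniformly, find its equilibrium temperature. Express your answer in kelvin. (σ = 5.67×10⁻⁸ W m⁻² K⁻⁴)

Flux at 0.0491 AU: S = 1366/0.0491² = 5.67×10⁵ W m⁻².
Energy balance: absorbed = emitted ⇒ πR²·S(1−A) = 4πR²·σT_eq⁴, so T_eq⁴ = S(1−A)/(4σ).
T_eq = [5.67×10⁵ × 0.79 / (4 × 5.67×10⁻⁸)]^(1/4) = (1.97×10¹²)^(1/4) = 1190 K.

T_eq ≈ 1190 K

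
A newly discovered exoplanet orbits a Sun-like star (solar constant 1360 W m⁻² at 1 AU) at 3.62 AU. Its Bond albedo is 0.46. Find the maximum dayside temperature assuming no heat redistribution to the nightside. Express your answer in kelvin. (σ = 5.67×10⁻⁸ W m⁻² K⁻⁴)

Flux at 3.62 AU: S = 1360/3.62² = 104 W m⁻².
With no redistribution each surface element balances locally: S(1−A) = σT⁴.
T = [104 × 0.54 / 5.67×10⁻⁸]^(1/4) = (9.88×10⁸)^(1/4) = 177 K.

T_ss ≈ 177 K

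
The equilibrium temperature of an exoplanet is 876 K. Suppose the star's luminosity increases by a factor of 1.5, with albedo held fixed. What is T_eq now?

T_eq ∝ L^(1/4) · d^(−1/2).
T′ = 876 × 1.5^(1/4) = 969 K.

T_eq ≈ 969 K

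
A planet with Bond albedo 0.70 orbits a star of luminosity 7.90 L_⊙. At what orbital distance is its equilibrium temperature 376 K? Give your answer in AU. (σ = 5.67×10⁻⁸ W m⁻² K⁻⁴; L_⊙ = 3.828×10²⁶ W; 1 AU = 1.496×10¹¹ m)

L = 7.90 × 3.828×10²⁶ = 3.02×10²⁷ W.
From T_eq⁴ = L(1−A)/(16πσd²): d = √[L(1−A)/(16πσT_eq⁴)].
d = √[3.02×10²⁷ × 0.30 / (16π × 5.67×10⁻⁸ × (376)⁴)] = 1.26×10¹¹ m = 0.844 AU.

d ≈ 0.844 AU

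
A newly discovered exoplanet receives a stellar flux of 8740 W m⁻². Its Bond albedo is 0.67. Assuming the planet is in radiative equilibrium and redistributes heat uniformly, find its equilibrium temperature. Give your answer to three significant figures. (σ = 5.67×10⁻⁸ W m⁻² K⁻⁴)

Energy balance: absorbed = emitted ⇒ πR²·S(1−A) = 4πR²·σT_eq⁴, so T_eq⁴ = S(1−A)/(4σ).
T_eq = [8740 × 0.33 / (4 × 5.67×10⁻⁸)]^(1/4) = (1.27×10¹⁰)^(1/4) = 336 K.

T_eq ≈ 336 K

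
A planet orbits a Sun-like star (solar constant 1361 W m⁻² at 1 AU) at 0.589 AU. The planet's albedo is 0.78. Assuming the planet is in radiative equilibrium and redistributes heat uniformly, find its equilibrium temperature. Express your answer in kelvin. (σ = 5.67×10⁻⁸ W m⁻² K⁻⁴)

T_eq ≈ 248 K

Flux at 0.589 AU: S = 1361/0.589² = 3920 W m⁻².
Energy balance: absorbed = emitted ⇒ πR²·S(1−A) = 4πR²·σT_eq⁴, so T_eq⁴ = S(1−A)/(4σ).
T_eq = [3920 × 0.22 / (4 × 5.67×10⁻⁸)]^(1/4) = (3.81×10⁹)^(1/4) = 248 K.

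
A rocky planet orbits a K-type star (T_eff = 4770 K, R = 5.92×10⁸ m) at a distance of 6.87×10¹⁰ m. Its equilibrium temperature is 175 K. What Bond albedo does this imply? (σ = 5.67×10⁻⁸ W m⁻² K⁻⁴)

L = 4πR_⋆²σT_⋆⁴ = 4π(5.92×10⁸)² × 5.67×10⁻⁸ × (4770)⁴ = 1.29×10²⁶ W.
S = L/(4πd²) = 2180 W m⁻².
From T_eq⁴ = S(1−A)/(4σ): 1−A = 4σT_eq⁴/S.
1−A = 4 × 5.67×10⁻⁸ × (175)⁴ / 2180 = 0.098.

A ≈ 0.90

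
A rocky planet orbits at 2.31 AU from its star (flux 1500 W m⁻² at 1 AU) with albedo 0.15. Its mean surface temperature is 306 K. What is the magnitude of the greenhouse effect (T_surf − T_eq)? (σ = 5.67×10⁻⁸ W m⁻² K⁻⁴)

S = 1500/2.31² = 281.1 W m⁻².
T_eq = [S(1−A)/(4σ)]^(1/4) = [281.1×0.85/(4×5.67×10⁻⁸)]^(1/4) = 180.2 K.
ΔT = T_surf − T_eq = 306 − 180.2.

ΔT ≈ 125.8 K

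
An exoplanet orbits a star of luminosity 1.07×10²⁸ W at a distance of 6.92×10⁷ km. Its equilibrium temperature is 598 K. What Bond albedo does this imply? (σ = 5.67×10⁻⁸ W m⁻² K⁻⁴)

A ≈ 0.84

d = 6.92×10⁷ km = 6.92×10¹⁰ m.
Flux: S = L/(4πd²) = 1.07×10²⁸/(4π×(6.92×10¹⁰)²) = 1.78×10⁵ W m⁻².
From T_eq⁴ = S(1−A)/(4σ): 1−A = 4σT_eq⁴/S.
1−A = 4 × 5.67×10⁻⁸ × (598)⁴ / 1.78×10⁵ = 0.163.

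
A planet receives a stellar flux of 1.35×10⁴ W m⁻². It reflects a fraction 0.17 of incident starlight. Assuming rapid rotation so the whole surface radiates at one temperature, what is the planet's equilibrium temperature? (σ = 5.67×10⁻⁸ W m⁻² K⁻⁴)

T_eq ≈ 471 K

Energy balance: absorbed = emitted ⇒ πR²·S(1−A) = 4πR²·σT_eq⁴, so T_eq⁴ = S(1−A)/(4σ).
T_eq = [1.35×10⁴ × 0.83 / (4 × 5.67×10⁻⁸)]^(1/4) = (4.94×10¹⁰)^(1/4) = 471 K.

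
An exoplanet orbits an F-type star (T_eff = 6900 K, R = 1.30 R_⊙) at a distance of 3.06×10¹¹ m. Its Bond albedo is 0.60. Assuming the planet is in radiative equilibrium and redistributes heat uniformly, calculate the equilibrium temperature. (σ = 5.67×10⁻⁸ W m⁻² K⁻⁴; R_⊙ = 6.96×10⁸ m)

R_⋆ = 1.30 × 6.96×10⁸ = 9.05×10⁸ m.
L = 4πR_⋆²σT_⋆⁴ = 4π(9.05×10⁸)² × 5.67×10⁻⁸ × (6900)⁴ = 1.32×10²⁷ W.
S = L/(4πd²) = 1120 W m⁻².
Energy balance: absorbed = emitted ⇒ πR²·S(1−A) = 4πR²·σT_eq⁴, so T_eq⁴ = S(1−A)/(4σ).
T_eq = [1120 × 0.40 / (4 × 5.67×10⁻⁸)]^(1/4) = (1.98×10⁹)^(1/4) = 211 K.

T_eq ≈ 211 K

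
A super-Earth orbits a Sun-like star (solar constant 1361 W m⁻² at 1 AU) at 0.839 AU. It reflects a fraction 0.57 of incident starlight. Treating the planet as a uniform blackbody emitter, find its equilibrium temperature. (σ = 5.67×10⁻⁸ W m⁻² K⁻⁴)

T_eq ≈ 246 K

Flux at 0.839 AU: S = 1361/0.839² = 1930 W m⁻².
Energy balance: absorbed = emitted ⇒ πR²·S(1−A) = 4πR²·σT_eq⁴, so T_eq⁴ = S(1−A)/(4σ).
T_eq = [1930 × 0.43 / (4 × 5.67×10⁻⁸)]^(1/4) = (3.67×10⁹)^(1/4) = 246 K.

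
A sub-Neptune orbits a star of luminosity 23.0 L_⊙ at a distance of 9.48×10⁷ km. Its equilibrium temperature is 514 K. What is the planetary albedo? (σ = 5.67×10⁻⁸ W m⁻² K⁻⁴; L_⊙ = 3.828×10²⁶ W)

d = 9.48×10⁷ km = 9.48×10¹⁰ m.
L = 23.0 × 3.828×10²⁶ = 8.80×10²⁷ W.
Flux: S = L/(4πd²) = 8.80×10²⁷/(4π×(9.48×10¹⁰)²) = 7.80×10⁴ W m⁻².
From T_eq⁴ = S(1−A)/(4σ): 1−A = 4σT_eq⁴/S.
1−A = 4 × 5.67×10⁻⁸ × (514)⁴ / 7.80×10⁴ = 0.203.

A ≈ 0.80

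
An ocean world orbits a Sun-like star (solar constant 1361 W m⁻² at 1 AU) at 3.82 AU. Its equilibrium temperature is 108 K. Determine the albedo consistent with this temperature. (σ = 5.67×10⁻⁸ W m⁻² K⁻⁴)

Flux at 3.82 AU: S = 1361/3.82² = 93.3 W m⁻².
From T_eq⁴ = S(1−A)/(4σ): 1−A = 4σT_eq⁴/S.
1−A = 4 × 5.67×10⁻⁸ × (108)⁴ / 93.3 = 0.331.

A ≈ 0.67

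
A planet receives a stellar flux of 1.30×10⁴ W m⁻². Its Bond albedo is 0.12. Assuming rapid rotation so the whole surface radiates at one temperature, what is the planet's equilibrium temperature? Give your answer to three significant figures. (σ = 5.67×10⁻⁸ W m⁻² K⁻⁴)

T_eq ≈ 474 K

Energy balance: absorbed = emitted ⇒ πR²·S(1−A) = 4πR²·σT_eq⁴, so T_eq⁴ = S(1−A)/(4σ).
T_eq = [1.30×10⁴ × 0.88 / (4 × 5.67×10⁻⁸)]^(1/4) = (5.04×10¹⁰)^(1/4) = 474 K.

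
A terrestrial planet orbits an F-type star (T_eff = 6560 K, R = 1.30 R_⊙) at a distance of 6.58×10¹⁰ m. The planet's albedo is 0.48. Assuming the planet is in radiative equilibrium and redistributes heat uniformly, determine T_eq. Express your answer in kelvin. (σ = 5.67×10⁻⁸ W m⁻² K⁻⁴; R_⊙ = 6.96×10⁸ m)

R_⋆ = 1.30 × 6.96×10⁸ = 9.05×10⁸ m.
L = 4πR_⋆²σT_⋆⁴ = 4π(9.05×10⁸)² × 5.67×10⁻⁸ × (6560)⁴ = 1.08×10²⁷ W.
S = L/(4πd²) = 1.99×10⁴ W m⁻².
Energy balance: absorbed = emitted ⇒ πR²·S(1−A) = 4πR²·σT_eq⁴, so T_eq⁴ = S(1−A)/(4σ).
T_eq = [1.99×10⁴ × 0.52 / (4 × 5.67×10⁻⁸)]^(1/4) = (4.55×10¹⁰)^(1/4) = 462 K.

T_eq ≈ 462 K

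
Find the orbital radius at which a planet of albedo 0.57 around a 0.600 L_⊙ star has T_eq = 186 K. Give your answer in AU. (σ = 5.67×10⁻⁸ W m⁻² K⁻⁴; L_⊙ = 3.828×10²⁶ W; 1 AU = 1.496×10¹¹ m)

L = 0.600 × 3.828×10²⁶ = 2.30×10²⁶ W.
From T_eq⁴ = L(1−A)/(16πσd²): d = √[L(1−A)/(16πσT_eq⁴)].
d = √[2.30×10²⁶ × 0.43 / (16π × 5.67×10⁻⁸ × (186)⁴)] = 1.70×10¹¹ m = 1.14 AU.

d ≈ 1.14 AU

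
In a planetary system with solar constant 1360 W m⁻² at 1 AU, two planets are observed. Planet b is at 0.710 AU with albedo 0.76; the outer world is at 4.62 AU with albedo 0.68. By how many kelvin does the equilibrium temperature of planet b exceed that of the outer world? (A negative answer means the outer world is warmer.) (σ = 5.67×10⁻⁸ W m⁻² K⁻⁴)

ΔT ≈ 133.8 K

T_eq = [S₀(1−A)/(4σd²)]^(1/4), so T ∝ (1−A)^(1/4) / √d.
T₁ = [1360×0.24/(4×5.67×10⁻⁸×0.710²)]^(1/4) = 231.15 K.
T₂ = [1360×0.32/(4×5.67×10⁻⁸×4.62²)]^(1/4) = 97.37 K.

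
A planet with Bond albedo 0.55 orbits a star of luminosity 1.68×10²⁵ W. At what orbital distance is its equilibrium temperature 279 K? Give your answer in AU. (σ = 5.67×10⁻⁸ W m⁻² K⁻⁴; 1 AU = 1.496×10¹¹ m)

From T_eq⁴ = L(1−A)/(16πσd²): d = √[L(1−A)/(16πσT_eq⁴)].
d = √[1.68×10²⁵ × 0.45 / (16π × 5.67×10⁻⁸ × (279)⁴)] = 2.09×10¹⁰ m = 0.140 AU.

d ≈ 0.140 AU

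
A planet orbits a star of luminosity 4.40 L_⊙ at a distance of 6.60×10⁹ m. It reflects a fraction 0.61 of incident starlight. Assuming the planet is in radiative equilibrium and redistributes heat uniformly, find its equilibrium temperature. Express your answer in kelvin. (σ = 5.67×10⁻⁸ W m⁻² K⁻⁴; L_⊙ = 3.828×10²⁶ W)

L = 4.40 × 3.828×10²⁶ = 1.68×10²⁷ W.
Flux: S = L/(4πd²) = 1.68×10²⁷/(4π×(6.60×10⁹)²) = 3.08×10⁶ W m⁻².
Energy balance: absorbed = emitted ⇒ πR²·S(1−A) = 4πR²·σT_eq⁴, so T_eq⁴ = S(1−A)/(4σ).
T_eq = [3.08×10⁶ × 0.39 / (4 × 5.67×10⁻⁸)]^(1/4) = (5.29×10¹²)^(1/4) = 1520 K.

T_eq ≈ 1520 K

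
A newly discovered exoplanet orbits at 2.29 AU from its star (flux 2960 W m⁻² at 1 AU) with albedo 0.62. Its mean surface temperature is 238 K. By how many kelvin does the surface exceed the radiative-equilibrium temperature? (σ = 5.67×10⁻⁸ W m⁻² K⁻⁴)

S = 2960/2.29² = 564.4 W m⁻².
T_eq = [S(1−A)/(4σ)]^(1/4) = [564.4×0.38/(4×5.67×10⁻⁸)]^(1/4) = 175.4 K.
ΔT = T_surf − T_eq = 238 − 175.4.

ΔT ≈ 62.6 K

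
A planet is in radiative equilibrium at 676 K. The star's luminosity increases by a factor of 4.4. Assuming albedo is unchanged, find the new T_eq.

T_eq ≈ 979 K

T_eq ∝ L^(1/4) · d^(−1/2).
T′ = 676 × 4.4^(1/4) = 979 K.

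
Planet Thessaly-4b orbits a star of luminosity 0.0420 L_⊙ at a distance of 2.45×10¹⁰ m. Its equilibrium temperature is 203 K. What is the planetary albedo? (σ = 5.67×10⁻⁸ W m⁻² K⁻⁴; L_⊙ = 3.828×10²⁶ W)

L = 0.0420 × 3.828×10²⁶ = 1.61×10²⁵ W.
Flux: S = L/(4πd²) = 1.61×10²⁵/(4π×(2.45×10¹⁰)²) = 2130 W m⁻².
From T_eq⁴ = S(1−A)/(4σ): 1−A = 4σT_eq⁴/S.
1−A = 4 × 5.67×10⁻⁸ × (203)⁴ / 2130 = 0.181.

A ≈ 0.82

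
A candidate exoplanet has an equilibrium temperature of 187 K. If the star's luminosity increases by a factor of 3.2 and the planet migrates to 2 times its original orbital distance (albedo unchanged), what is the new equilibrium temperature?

T_eq ≈ 177 K

T_eq ∝ L^(1/4) · d^(−1/2).
T′ = 187 × 3.2^(1/4) / 2^(1/2) = 177 K.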